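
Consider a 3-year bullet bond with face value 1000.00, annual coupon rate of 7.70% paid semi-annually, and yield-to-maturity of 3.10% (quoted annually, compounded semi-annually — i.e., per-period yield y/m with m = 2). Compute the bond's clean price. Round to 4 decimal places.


Coupon per period c = face * coupon_rate / m = 38.500000
Periods per year m = 2; per-period yield y/m = 0.015500
Number of cashflows N = 6
Cashflows (t years, CF_t, discount factor 1/(1+y/m)^(m*t), PV):
  t = 0.5000: CF_t = 38.500000, DF = 0.984737, PV = 37.912358
  t = 1.0000: CF_t = 38.500000, DF = 0.969706, PV = 37.333686
  t = 1.5000: CF_t = 38.500000, DF = 0.954905, PV = 36.763847
  t = 2.0000: CF_t = 38.500000, DF = 0.940330, PV = 36.202705
  t = 2.5000: CF_t = 38.500000, DF = 0.925977, PV = 35.650128
  t = 3.0000: CF_t = 1038.500000, DF = 0.911844, PV = 946.949752
Price P = sum_t PV_t = 1130.812475

Answer: Price = 1130.8125


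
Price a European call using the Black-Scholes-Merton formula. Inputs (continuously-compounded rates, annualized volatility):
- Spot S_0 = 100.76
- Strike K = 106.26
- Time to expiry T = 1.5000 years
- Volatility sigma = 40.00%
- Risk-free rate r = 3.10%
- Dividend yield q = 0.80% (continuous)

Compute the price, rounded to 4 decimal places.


Answer: Price = 18.5230

Derivation:
d1 = (ln(S/K) + (r - q + 0.5*sigma^2) * T) / (sigma * sqrt(T)) = 0.20688499
d2 = d1 - sigma * sqrt(T) = -0.28301296
exp(-rT) = 0.95456456; exp(-qT) = 0.98807171
C = S_0 * exp(-qT) * N(d1) - K * exp(-rT) * N(d2)
N(d1) = 0.58195016; N(d2) = 0.38858345
C = 100.7600 * 0.98807171 * 0.58195016 - 106.2600 * 0.95456456 * 0.38858345 = 18.5230


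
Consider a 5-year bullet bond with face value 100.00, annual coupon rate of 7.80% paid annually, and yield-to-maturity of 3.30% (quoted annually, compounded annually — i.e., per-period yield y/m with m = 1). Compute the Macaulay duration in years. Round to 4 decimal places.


Coupon per period c = face * coupon_rate / m = 7.800000
Periods per year m = 1; per-period yield y/m = 0.033000
Number of cashflows N = 5
Cashflows (t years, CF_t, discount factor 1/(1+y/m)^(m*t), PV):
  t = 1.0000: CF_t = 7.800000, DF = 0.968054, PV = 7.550823
  t = 2.0000: CF_t = 7.800000, DF = 0.937129, PV = 7.309606
  t = 3.0000: CF_t = 7.800000, DF = 0.907192, PV = 7.076095
  t = 4.0000: CF_t = 7.800000, DF = 0.878211, PV = 6.850043
  t = 5.0000: CF_t = 107.800000, DF = 0.850156, PV = 91.646768
Price P = sum_t PV_t = 120.433335
Macaulay numerator sum_t t * PV_t:
  t * PV_t at t = 1.0000: 7.550823
  t * PV_t at t = 2.0000: 14.619212
  t * PV_t at t = 3.0000: 21.228284
  t * PV_t at t = 4.0000: 27.400173
  t * PV_t at t = 5.0000: 458.233839
Macaulay duration D = (sum_t t * PV_t) / P = 529.032331 / 120.433335 = 4.392740

Answer: Macaulay duration = 4.3927 years


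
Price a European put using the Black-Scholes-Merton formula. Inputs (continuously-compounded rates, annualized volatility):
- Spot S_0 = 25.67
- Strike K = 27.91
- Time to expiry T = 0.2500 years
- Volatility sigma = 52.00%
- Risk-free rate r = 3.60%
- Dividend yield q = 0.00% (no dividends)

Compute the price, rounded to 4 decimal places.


Answer: Price = 3.8653

Derivation:
d1 = (ln(S/K) + (r - q + 0.5*sigma^2) * T) / (sigma * sqrt(T)) = -0.15716174
d2 = d1 - sigma * sqrt(T) = -0.41716174
exp(-rT) = 0.99104038; exp(-qT) = 1.00000000
P = K * exp(-rT) * N(-d2) - S_0 * exp(-qT) * N(-d1)
N(-d1) = 0.56244131; N(-d2) = 0.66171995
P = 27.9100 * 0.99104038 * 0.66171995 - 25.6700 * 1.00000000 * 0.56244131 = 3.8653


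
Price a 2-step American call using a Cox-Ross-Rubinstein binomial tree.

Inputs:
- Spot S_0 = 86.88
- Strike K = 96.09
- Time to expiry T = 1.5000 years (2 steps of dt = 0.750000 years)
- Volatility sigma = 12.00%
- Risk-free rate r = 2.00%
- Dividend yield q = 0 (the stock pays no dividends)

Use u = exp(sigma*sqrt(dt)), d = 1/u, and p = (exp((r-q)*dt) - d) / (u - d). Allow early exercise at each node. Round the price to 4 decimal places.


Answer: Price = V(0,0) = 3.1494

Derivation:
dt = T/N = 0.750000
u = exp(sigma*sqrt(dt)) = 1.109515; d = 1/u = 0.901295
p = (exp((r-q)*dt) - d) / (u - d) = 0.546625
Discount per step: exp(-r*dt) = 0.985112
Stock lattice S(k, i) with i counting down-moves:
  k=0: S(0,0) = 86.8800
  k=1: S(1,0) = 96.3947; S(1,1) = 78.3045
  k=2: S(2,0) = 106.9513; S(2,1) = 86.8800; S(2,2) = 70.5754
Terminal payoffs V(N, i) = max(S_T - K, 0):
  V(2,0) = 10.861339; V(2,1) = 0.000000; V(2,2) = 0.000000
Backward induction: V(k, i) = exp(-r*dt) * [p * V(k+1, i) + (1-p) * V(k+1, i+1)]; then take max(V_cont, immediate exercise) for American.
  V(1,0) = exp(-r*dt) * [p*10.861339 + (1-p)*0.000000] = 5.848684; exercise = 0.304670; V(1,0) = max -> 5.848684
  V(1,1) = exp(-r*dt) * [p*0.000000 + (1-p)*0.000000] = 0.000000; exercise = 0.000000; V(1,1) = max -> 0.000000
  V(0,0) = exp(-r*dt) * [p*5.848684 + (1-p)*0.000000] = 3.149437; exercise = 0.000000; V(0,0) = max -> 3.149437


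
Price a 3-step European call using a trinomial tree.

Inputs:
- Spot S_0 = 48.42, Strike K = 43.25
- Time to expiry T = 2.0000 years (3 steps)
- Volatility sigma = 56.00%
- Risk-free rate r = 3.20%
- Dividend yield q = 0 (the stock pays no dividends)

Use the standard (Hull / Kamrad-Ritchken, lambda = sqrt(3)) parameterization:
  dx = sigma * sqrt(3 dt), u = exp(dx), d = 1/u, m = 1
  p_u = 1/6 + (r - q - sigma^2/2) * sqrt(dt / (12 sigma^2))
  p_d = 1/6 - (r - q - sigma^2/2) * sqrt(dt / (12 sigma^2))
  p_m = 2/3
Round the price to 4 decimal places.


Answer: Price = V(0,0) = 16.8966

Derivation:
dt = T/N = 0.666667; dx = sigma*sqrt(3*dt) = 0.791960
u = exp(dx) = 2.207718; d = 1/u = 0.452956
p_u = 0.114139, p_m = 0.666667, p_d = 0.219195
Discount per step: exp(-r*dt) = 0.978893
Stock lattice S(k, j) with j the centered position index:
  k=0: S(0,+0) = 48.4200
  k=1: S(1,-1) = 21.9321; S(1,+0) = 48.4200; S(1,+1) = 106.8977
  k=2: S(2,-2) = 9.9343; S(2,-1) = 21.9321; S(2,+0) = 48.4200; S(2,+1) = 106.8977; S(2,+2) = 236.0001
  k=3: S(3,-3) = 4.4998; S(3,-2) = 9.9343; S(3,-1) = 21.9321; S(3,+0) = 48.4200; S(3,+1) = 106.8977; S(3,+2) = 236.0001; S(3,+3) = 521.0217
Terminal payoffs V(N, j) = max(S_T - K, 0):
  V(3,-3) = 0.000000; V(3,-2) = 0.000000; V(3,-1) = 0.000000; V(3,+0) = 5.170000; V(3,+1) = 63.647726; V(3,+2) = 192.750079; V(3,+3) = 477.771723
Backward induction: V(k, j) = exp(-r*dt) * [p_u * V(k+1, j+1) + p_m * V(k+1, j) + p_d * V(k+1, j-1)]
  V(2,-2) = exp(-r*dt) * [p_u*0.000000 + p_m*0.000000 + p_d*0.000000] = 0.000000
  V(2,-1) = exp(-r*dt) * [p_u*5.170000 + p_m*0.000000 + p_d*0.000000] = 0.577642
  V(2,+0) = exp(-r*dt) * [p_u*63.647726 + p_m*5.170000 + p_d*0.000000] = 10.485249
  V(2,+1) = exp(-r*dt) * [p_u*192.750079 + p_m*63.647726 + p_d*5.170000] = 64.181391
  V(2,+2) = exp(-r*dt) * [p_u*477.771723 + p_m*192.750079 + p_d*63.647726] = 192.825742
  V(1,-1) = exp(-r*dt) * [p_u*10.485249 + p_m*0.577642 + p_d*0.000000] = 1.548479
  V(1,+0) = exp(-r*dt) * [p_u*64.181391 + p_m*10.485249 + p_d*0.577642] = 14.137524
  V(1,+1) = exp(-r*dt) * [p_u*192.825742 + p_m*64.181391 + p_d*10.485249] = 65.678595
  V(0,+0) = exp(-r*dt) * [p_u*65.678595 + p_m*14.137524 + p_d*1.548479] = 16.896573


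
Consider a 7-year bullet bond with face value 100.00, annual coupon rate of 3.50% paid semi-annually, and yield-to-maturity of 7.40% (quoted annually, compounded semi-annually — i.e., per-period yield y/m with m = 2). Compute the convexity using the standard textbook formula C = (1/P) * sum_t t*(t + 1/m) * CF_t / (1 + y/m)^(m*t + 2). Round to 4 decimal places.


Coupon per period c = face * coupon_rate / m = 1.750000
Periods per year m = 2; per-period yield y/m = 0.037000
Number of cashflows N = 14
Cashflows (t years, CF_t, discount factor 1/(1+y/m)^(m*t), PV):
  t = 0.5000: CF_t = 1.750000, DF = 0.964320, PV = 1.687560
  t = 1.0000: CF_t = 1.750000, DF = 0.929913, PV = 1.627348
  t = 1.5000: CF_t = 1.750000, DF = 0.896734, PV = 1.569285
  t = 2.0000: CF_t = 1.750000, DF = 0.864739, PV = 1.513293
  t = 2.5000: CF_t = 1.750000, DF = 0.833885, PV = 1.459299
  t = 3.0000: CF_t = 1.750000, DF = 0.804132, PV = 1.407231
  t = 3.5000: CF_t = 1.750000, DF = 0.775441, PV = 1.357022
  t = 4.0000: CF_t = 1.750000, DF = 0.747773, PV = 1.308603
  t = 4.5000: CF_t = 1.750000, DF = 0.721093, PV = 1.261912
  t = 5.0000: CF_t = 1.750000, DF = 0.695364, PV = 1.216888
  t = 5.5000: CF_t = 1.750000, DF = 0.670554, PV = 1.173469
  t = 6.0000: CF_t = 1.750000, DF = 0.646629, PV = 1.131600
  t = 6.5000: CF_t = 1.750000, DF = 0.623557, PV = 1.091225
  t = 7.0000: CF_t = 101.750000, DF = 0.601309, PV = 61.183149
Price P = sum_t PV_t = 78.987885
Convexity numerator sum_t t*(t + 1/m) * CF_t / (1+y/m)^(m*t + 2):
  t = 0.5000: term = 0.784642
  t = 1.0000: term = 2.269939
  t = 1.5000: term = 4.377897
  t = 2.0000: term = 7.036157
  t = 2.5000: term = 10.177662
  t = 3.0000: term = 13.740334
  t = 3.5000: term = 17.666775
  t = 4.0000: term = 21.903978
  t = 4.5000: term = 26.403059
  t = 5.0000: term = 31.119002
  t = 5.5000: term = 36.010417
  t = 6.0000: term = 41.039312
  t = 6.5000: term = 46.170874
  t = 7.0000: term = 2986.988971
Convexity = (1/P) * sum = 3245.689020 / 78.987885 = 41.090972

Answer: Convexity = 41.0910


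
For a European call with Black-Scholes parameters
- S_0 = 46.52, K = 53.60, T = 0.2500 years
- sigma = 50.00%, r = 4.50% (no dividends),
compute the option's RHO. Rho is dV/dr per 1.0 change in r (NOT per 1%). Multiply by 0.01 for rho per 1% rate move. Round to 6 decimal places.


Answer: Rho = 3.430764

Derivation:
d1 = -0.3966669617; d2 = -0.6466669617
phi(d1) = 0.3687594028; exp(-qT) = 1.0000000000; exp(-rT) = 0.9888130446
N(d2) = 0.2589237550
Rho = K*T*exp(-rT)*N(d2) = 53.6000 * 0.2500 * 0.9888130446 * 0.2589237550 = 3.430764


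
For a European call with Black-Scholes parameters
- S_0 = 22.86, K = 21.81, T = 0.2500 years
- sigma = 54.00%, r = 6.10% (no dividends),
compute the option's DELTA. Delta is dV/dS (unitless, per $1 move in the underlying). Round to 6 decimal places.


Answer: Delta = 0.642679

Derivation:
d1 = 0.3656299191; d2 = 0.0956299191
phi(d1) = 0.3731476280; exp(-qT) = 1.0000000000; exp(-rT) = 0.9848656924
N(d1) = 0.6426793767
Delta = exp(-qT) * N(d1) = 1.0000000000 * 0.6426793767 = 0.642679


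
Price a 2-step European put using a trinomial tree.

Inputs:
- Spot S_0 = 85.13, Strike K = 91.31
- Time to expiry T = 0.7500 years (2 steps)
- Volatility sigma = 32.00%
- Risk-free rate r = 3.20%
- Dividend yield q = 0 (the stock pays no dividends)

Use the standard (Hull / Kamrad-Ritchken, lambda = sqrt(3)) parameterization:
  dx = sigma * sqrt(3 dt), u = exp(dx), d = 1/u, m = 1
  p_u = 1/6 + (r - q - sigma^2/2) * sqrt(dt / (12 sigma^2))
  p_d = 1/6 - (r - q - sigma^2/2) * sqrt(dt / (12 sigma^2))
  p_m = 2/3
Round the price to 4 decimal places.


dt = T/N = 0.375000; dx = sigma*sqrt(3*dt) = 0.339411
u = exp(dx) = 1.404121; d = 1/u = 0.712189
p_u = 0.156060, p_m = 0.666667, p_d = 0.177273
Discount per step: exp(-r*dt) = 0.988072
Stock lattice S(k, j) with j the centered position index:
  k=0: S(0,+0) = 85.1300
  k=1: S(1,-1) = 60.6287; S(1,+0) = 85.1300; S(1,+1) = 119.5328
  k=2: S(2,-2) = 43.1791; S(2,-1) = 60.6287; S(2,+0) = 85.1300; S(2,+1) = 119.5328; S(2,+2) = 167.8385
Terminal payoffs V(N, j) = max(K - S_T, 0):
  V(2,-2) = 48.130882; V(2,-1) = 30.681308; V(2,+0) = 6.180000; V(2,+1) = 0.000000; V(2,+2) = 0.000000
Backward induction: V(k, j) = exp(-r*dt) * [p_u * V(k+1, j+1) + p_m * V(k+1, j) + p_d * V(k+1, j-1)]
  V(1,-1) = exp(-r*dt) * [p_u*6.180000 + p_m*30.681308 + p_d*48.130882] = 29.593712
  V(1,+0) = exp(-r*dt) * [p_u*0.000000 + p_m*6.180000 + p_d*30.681308] = 9.444954
  V(1,+1) = exp(-r*dt) * [p_u*0.000000 + p_m*0.000000 + p_d*6.180000] = 1.082481
  V(0,+0) = exp(-r*dt) * [p_u*1.082481 + p_m*9.444954 + p_d*29.593712] = 11.572041

Answer: Price = V(0,0) = 11.5720


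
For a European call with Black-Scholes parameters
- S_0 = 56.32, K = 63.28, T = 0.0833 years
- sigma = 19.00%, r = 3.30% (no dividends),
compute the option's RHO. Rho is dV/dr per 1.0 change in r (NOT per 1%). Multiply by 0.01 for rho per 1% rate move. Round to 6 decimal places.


d1 = -2.0472768853; d2 = -2.1021141901
phi(d1) = 0.0490649742; exp(-qT) = 1.0000000000; exp(-rT) = 0.9972548748
N(d2) = 0.0177716371
Rho = K*T*exp(-rT)*N(d2) = 63.2800 * 0.0833 * 0.9972548748 * 0.0177716371 = 0.093421

Answer: Rho = 0.093421


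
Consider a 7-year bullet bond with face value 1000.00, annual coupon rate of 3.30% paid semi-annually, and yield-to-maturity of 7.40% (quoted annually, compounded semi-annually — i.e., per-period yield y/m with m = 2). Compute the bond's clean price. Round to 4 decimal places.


Answer: Price = 779.1034

Derivation:
Coupon per period c = face * coupon_rate / m = 16.500000
Periods per year m = 2; per-period yield y/m = 0.037000
Number of cashflows N = 14
Cashflows (t years, CF_t, discount factor 1/(1+y/m)^(m*t), PV):
  t = 0.5000: CF_t = 16.500000, DF = 0.964320, PV = 15.911283
  t = 1.0000: CF_t = 16.500000, DF = 0.929913, PV = 15.343570
  t = 1.5000: CF_t = 16.500000, DF = 0.896734, PV = 14.796114
  t = 2.0000: CF_t = 16.500000, DF = 0.864739, PV = 14.268191
  t = 2.5000: CF_t = 16.500000, DF = 0.833885, PV = 13.759104
  t = 3.0000: CF_t = 16.500000, DF = 0.804132, PV = 13.268182
  t = 3.5000: CF_t = 16.500000, DF = 0.775441, PV = 12.794775
  t = 4.0000: CF_t = 16.500000, DF = 0.747773, PV = 12.338259
  t = 4.5000: CF_t = 16.500000, DF = 0.721093, PV = 11.898032
  t = 5.0000: CF_t = 16.500000, DF = 0.695364, PV = 11.473512
  t = 5.5000: CF_t = 16.500000, DF = 0.670554, PV = 11.064139
  t = 6.0000: CF_t = 16.500000, DF = 0.646629, PV = 10.669372
  t = 6.5000: CF_t = 16.500000, DF = 0.623557, PV = 10.288691
  t = 7.0000: CF_t = 1016.500000, DF = 0.601309, PV = 611.230185
Price P = sum_t PV_t = 779.103410


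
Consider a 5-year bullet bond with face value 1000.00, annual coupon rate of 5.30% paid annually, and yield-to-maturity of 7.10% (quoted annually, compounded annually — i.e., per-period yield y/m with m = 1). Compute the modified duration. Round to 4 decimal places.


Coupon per period c = face * coupon_rate / m = 53.000000
Periods per year m = 1; per-period yield y/m = 0.071000
Number of cashflows N = 5
Cashflows (t years, CF_t, discount factor 1/(1+y/m)^(m*t), PV):
  t = 1.0000: CF_t = 53.000000, DF = 0.933707, PV = 49.486461
  t = 2.0000: CF_t = 53.000000, DF = 0.871808, PV = 46.205846
  t = 3.0000: CF_t = 53.000000, DF = 0.814013, PV = 43.142714
  t = 4.0000: CF_t = 53.000000, DF = 0.760050, PV = 40.282646
  t = 5.0000: CF_t = 1053.000000, DF = 0.709664, PV = 747.275970
Price P = sum_t PV_t = 926.393637
First compute Macaulay numerator sum_t t * PV_t:
  t * PV_t at t = 1.0000: 49.486461
  t * PV_t at t = 2.0000: 92.411692
  t * PV_t at t = 3.0000: 129.428141
  t * PV_t at t = 4.0000: 161.130583
  t * PV_t at t = 5.0000: 3736.379851
Macaulay duration D = 4168.836727 / 926.393637 = 4.500071
Modified duration = D / (1 + y/m) = 4.500071 / (1 + 0.071000) = 4.201747

Answer: Modified duration = 4.2017


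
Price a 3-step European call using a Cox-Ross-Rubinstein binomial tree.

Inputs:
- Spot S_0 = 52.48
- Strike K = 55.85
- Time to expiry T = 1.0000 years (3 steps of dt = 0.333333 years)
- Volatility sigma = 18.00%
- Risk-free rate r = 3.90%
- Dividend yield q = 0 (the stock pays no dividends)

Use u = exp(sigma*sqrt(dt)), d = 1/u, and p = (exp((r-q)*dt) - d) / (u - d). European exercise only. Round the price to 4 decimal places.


dt = T/N = 0.333333
u = exp(sigma*sqrt(dt)) = 1.109515; d = 1/u = 0.901295
p = (exp((r-q)*dt) - d) / (u - d) = 0.536884
Discount per step: exp(-r*dt) = 0.987084
Stock lattice S(k, i) with i counting down-moves:
  k=0: S(0,0) = 52.4800
  k=1: S(1,0) = 58.2274; S(1,1) = 47.2999
  k=2: S(2,0) = 64.6041; S(2,1) = 52.4800; S(2,2) = 42.6312
  k=3: S(3,0) = 71.6792; S(3,1) = 58.2274; S(3,2) = 47.2999; S(3,3) = 38.4233
Terminal payoffs V(N, i) = max(S_T - K, 0):
  V(3,0) = 15.829249; V(3,1) = 2.377351; V(3,2) = 0.000000; V(3,3) = 0.000000
Backward induction: V(k, i) = exp(-r*dt) * [p * V(k+1, i) + (1-p) * V(k+1, i+1)].
  V(2,0) = exp(-r*dt) * [p*15.829249 + (1-p)*2.377351] = 9.475475
  V(2,1) = exp(-r*dt) * [p*2.377351 + (1-p)*0.000000] = 1.259876
  V(2,2) = exp(-r*dt) * [p*0.000000 + (1-p)*0.000000] = 0.000000
  V(1,0) = exp(-r*dt) * [p*9.475475 + (1-p)*1.259876] = 5.597458
  V(1,1) = exp(-r*dt) * [p*1.259876 + (1-p)*0.000000] = 0.667671
  V(0,0) = exp(-r*dt) * [p*5.597458 + (1-p)*0.667671] = 3.271587

Answer: Price = V(0,0) = 3.2716


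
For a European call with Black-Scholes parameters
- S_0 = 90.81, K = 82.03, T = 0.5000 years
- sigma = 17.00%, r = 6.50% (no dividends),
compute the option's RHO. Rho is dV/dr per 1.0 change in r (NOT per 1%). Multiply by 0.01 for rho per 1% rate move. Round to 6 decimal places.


Answer: Rho = 33.928697

Derivation:
d1 = 1.1763709398; d2 = 1.0561627870
phi(d1) = 0.1997152200; exp(-qT) = 1.0000000000; exp(-rT) = 0.9680224498
N(d2) = 0.8545530755
Rho = K*T*exp(-rT)*N(d2) = 82.0300 * 0.5000 * 0.9680224498 * 0.8545530755 = 33.928697


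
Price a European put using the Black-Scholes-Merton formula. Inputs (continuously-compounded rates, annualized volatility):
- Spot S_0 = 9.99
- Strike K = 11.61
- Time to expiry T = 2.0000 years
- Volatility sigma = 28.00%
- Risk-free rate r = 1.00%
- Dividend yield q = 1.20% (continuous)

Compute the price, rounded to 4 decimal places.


d1 = (ln(S/K) + (r - q + 0.5*sigma^2) * T) / (sigma * sqrt(T)) = -0.19163150
d2 = d1 - sigma * sqrt(T) = -0.58761130
exp(-rT) = 0.98019867; exp(-qT) = 0.97628571
P = K * exp(-rT) * N(-d2) - S_0 * exp(-qT) * N(-d1)
N(-d1) = 0.57598457; N(-d2) = 0.72160339
P = 11.6100 * 0.98019867 * 0.72160339 - 9.9900 * 0.97628571 * 0.57598457 = 2.5943

Answer: Price = 2.5943


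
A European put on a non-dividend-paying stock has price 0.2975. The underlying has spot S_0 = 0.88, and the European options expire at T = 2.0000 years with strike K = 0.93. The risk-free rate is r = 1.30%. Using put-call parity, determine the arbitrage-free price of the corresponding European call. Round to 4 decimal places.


Put-call parity: C - P = S_0 * exp(-qT) - K * exp(-rT).
S_0 * exp(-qT) = 0.8800 * 1.00000000 = 0.88000000
K * exp(-rT) = 0.9300 * 0.97433509 = 0.90613163
C = P + S*exp(-qT) - K*exp(-rT)
C = 0.2975 + 0.88000000 - 0.90613163 = 0.2714

Answer: Call price = 0.2714


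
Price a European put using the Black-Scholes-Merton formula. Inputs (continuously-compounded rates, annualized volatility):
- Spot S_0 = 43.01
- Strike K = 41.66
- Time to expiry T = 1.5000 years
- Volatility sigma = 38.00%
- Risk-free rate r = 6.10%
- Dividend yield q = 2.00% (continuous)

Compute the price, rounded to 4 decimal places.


Answer: Price = 5.6215

Derivation:
d1 = (ln(S/K) + (r - q + 0.5*sigma^2) * T) / (sigma * sqrt(T)) = 0.43336891
d2 = d1 - sigma * sqrt(T) = -0.03203415
exp(-rT) = 0.91256132; exp(-qT) = 0.97044553
P = K * exp(-rT) * N(-d2) - S_0 * exp(-qT) * N(-d1)
N(-d1) = 0.33237339; N(-d2) = 0.51277759
P = 41.6600 * 0.91256132 * 0.51277759 - 43.0100 * 0.97044553 * 0.33237339 = 5.6215


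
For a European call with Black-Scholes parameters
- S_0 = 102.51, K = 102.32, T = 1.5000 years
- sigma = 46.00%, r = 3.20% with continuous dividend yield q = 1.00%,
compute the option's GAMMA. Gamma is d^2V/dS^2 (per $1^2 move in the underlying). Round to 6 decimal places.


Answer: Gamma = 0.006415

Derivation:
d1 = 0.3435590370; d2 = -0.2198236039
phi(d1) = 0.3760794183; exp(-qT) = 0.9851119396; exp(-rT) = 0.9531337871
Gamma = exp(-qT) * phi(d1) / (S * sigma * sqrt(T)) = 0.9851119396 * 0.3760794183 / (102.5100 * 0.4600 * 1.2247448714) = 0.006415


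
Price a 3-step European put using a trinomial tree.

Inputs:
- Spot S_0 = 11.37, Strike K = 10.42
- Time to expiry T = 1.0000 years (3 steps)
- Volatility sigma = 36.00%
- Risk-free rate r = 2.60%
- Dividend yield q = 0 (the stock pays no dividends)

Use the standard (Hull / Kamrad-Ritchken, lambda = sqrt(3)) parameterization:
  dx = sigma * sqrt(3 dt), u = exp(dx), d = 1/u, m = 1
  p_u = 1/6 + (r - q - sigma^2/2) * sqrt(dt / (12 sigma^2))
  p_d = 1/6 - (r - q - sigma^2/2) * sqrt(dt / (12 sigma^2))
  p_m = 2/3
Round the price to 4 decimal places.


dt = T/N = 0.333333; dx = sigma*sqrt(3*dt) = 0.360000
u = exp(dx) = 1.433329; d = 1/u = 0.697676
p_u = 0.148704, p_m = 0.666667, p_d = 0.184630
Discount per step: exp(-r*dt) = 0.991371
Stock lattice S(k, j) with j the centered position index:
  k=0: S(0,+0) = 11.3700
  k=1: S(1,-1) = 7.9326; S(1,+0) = 11.3700; S(1,+1) = 16.2970
  k=2: S(2,-2) = 5.5344; S(2,-1) = 7.9326; S(2,+0) = 11.3700; S(2,+1) = 16.2970; S(2,+2) = 23.3589
  k=3: S(3,-3) = 3.8612; S(3,-2) = 5.5344; S(3,-1) = 7.9326; S(3,+0) = 11.3700; S(3,+1) = 16.2970; S(3,+2) = 23.3589; S(3,+3) = 33.4810
Terminal payoffs V(N, j) = max(K - S_T, 0):
  V(3,-3) = 6.558799; V(3,-2) = 4.885627; V(3,-1) = 2.487420; V(3,+0) = 0.000000; V(3,+1) = 0.000000; V(3,+2) = 0.000000; V(3,+3) = 0.000000
Backward induction: V(k, j) = exp(-r*dt) * [p_u * V(k+1, j+1) + p_m * V(k+1, j) + p_d * V(k+1, j-1)]
  V(2,-2) = exp(-r*dt) * [p_u*2.487420 + p_m*4.885627 + p_d*6.558799] = 4.796174
  V(2,-1) = exp(-r*dt) * [p_u*0.000000 + p_m*2.487420 + p_d*4.885627] = 2.538218
  V(2,+0) = exp(-r*dt) * [p_u*0.000000 + p_m*0.000000 + p_d*2.487420] = 0.455288
  V(2,+1) = exp(-r*dt) * [p_u*0.000000 + p_m*0.000000 + p_d*0.000000] = 0.000000
  V(2,+2) = exp(-r*dt) * [p_u*0.000000 + p_m*0.000000 + p_d*0.000000] = 0.000000
  V(1,-1) = exp(-r*dt) * [p_u*0.455288 + p_m*2.538218 + p_d*4.796174] = 2.622537
  V(1,+0) = exp(-r*dt) * [p_u*0.000000 + p_m*0.455288 + p_d*2.538218] = 0.765493
  V(1,+1) = exp(-r*dt) * [p_u*0.000000 + p_m*0.000000 + p_d*0.455288] = 0.083334
  V(0,+0) = exp(-r*dt) * [p_u*0.083334 + p_m*0.765493 + p_d*2.622537] = 0.998230

Answer: Price = V(0,0) = 0.9982


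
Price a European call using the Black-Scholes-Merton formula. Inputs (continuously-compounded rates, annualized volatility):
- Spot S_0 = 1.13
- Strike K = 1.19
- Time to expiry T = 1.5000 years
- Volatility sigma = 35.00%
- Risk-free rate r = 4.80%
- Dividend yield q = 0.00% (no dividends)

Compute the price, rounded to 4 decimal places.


d1 = (ln(S/K) + (r - q + 0.5*sigma^2) * T) / (sigma * sqrt(T)) = 0.26160393
d2 = d1 - sigma * sqrt(T) = -0.16705677
exp(-rT) = 0.93053090; exp(-qT) = 1.00000000
C = S_0 * exp(-qT) * N(d1) - K * exp(-rT) * N(d2)
N(d1) = 0.60318659; N(d2) = 0.43366269
C = 1.1300 * 1.00000000 * 0.60318659 - 1.1900 * 0.93053090 * 0.43366269 = 0.2014

Answer: Price = 0.2014


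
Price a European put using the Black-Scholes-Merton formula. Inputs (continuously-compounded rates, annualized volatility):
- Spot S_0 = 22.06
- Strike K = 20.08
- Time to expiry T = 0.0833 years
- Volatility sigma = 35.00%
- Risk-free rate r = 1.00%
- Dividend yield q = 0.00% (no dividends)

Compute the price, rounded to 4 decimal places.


Answer: Price = 0.1984

Derivation:
d1 = (ln(S/K) + (r - q + 0.5*sigma^2) * T) / (sigma * sqrt(T)) = 0.98971210
d2 = d1 - sigma * sqrt(T) = 0.88869601
exp(-rT) = 0.99916735; exp(-qT) = 1.00000000
P = K * exp(-rT) * N(-d2) - S_0 * exp(-qT) * N(-d1)
N(-d1) = 0.16115743; N(-d2) = 0.18708324
P = 20.0800 * 0.99916735 * 0.18708324 - 22.0600 * 1.00000000 * 0.16115743 = 0.1984


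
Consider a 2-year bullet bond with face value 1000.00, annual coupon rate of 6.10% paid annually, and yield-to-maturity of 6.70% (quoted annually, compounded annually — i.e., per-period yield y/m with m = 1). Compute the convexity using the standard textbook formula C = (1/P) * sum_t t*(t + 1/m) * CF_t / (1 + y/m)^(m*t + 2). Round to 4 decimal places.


Coupon per period c = face * coupon_rate / m = 61.000000
Periods per year m = 1; per-period yield y/m = 0.067000
Number of cashflows N = 2
Cashflows (t years, CF_t, discount factor 1/(1+y/m)^(m*t), PV):
  t = 1.0000: CF_t = 61.000000, DF = 0.937207, PV = 57.169634
  t = 2.0000: CF_t = 1061.000000, DF = 0.878357, PV = 931.936980
Price P = sum_t PV_t = 989.106614
Convexity numerator sum_t t*(t + 1/m) * CF_t / (1+y/m)^(m*t + 2):
  t = 1.0000: term = 100.430719
  t = 2.0000: term = 4911.441286
Convexity = (1/P) * sum = 5011.872005 / 989.106614 = 5.067070

Answer: Convexity = 5.0671


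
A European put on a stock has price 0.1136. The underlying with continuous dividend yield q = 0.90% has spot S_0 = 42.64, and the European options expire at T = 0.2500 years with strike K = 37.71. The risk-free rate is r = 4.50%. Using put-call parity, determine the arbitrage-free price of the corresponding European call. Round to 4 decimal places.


Answer: Call price = 5.3696

Derivation:
Put-call parity: C - P = S_0 * exp(-qT) - K * exp(-rT).
S_0 * exp(-qT) = 42.6400 * 0.99775253 = 42.54416785
K * exp(-rT) = 37.7100 * 0.98881304 = 37.28813991
C = P + S*exp(-qT) - K*exp(-rT)
C = 0.1136 + 42.54416785 - 37.28813991 = 5.3696


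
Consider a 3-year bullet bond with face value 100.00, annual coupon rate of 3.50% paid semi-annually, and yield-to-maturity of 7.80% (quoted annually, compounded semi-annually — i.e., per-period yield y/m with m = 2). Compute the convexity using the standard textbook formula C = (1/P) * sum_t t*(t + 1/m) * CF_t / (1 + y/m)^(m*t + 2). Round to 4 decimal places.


Answer: Convexity = 9.1445

Derivation:
Coupon per period c = face * coupon_rate / m = 1.750000
Periods per year m = 2; per-period yield y/m = 0.039000
Number of cashflows N = 6
Cashflows (t years, CF_t, discount factor 1/(1+y/m)^(m*t), PV):
  t = 0.5000: CF_t = 1.750000, DF = 0.962464, PV = 1.684312
  t = 1.0000: CF_t = 1.750000, DF = 0.926337, PV = 1.621089
  t = 1.5000: CF_t = 1.750000, DF = 0.891566, PV = 1.560240
  t = 2.0000: CF_t = 1.750000, DF = 0.858100, PV = 1.501675
  t = 2.5000: CF_t = 1.750000, DF = 0.825890, PV = 1.445308
  t = 3.0000: CF_t = 101.750000, DF = 0.794889, PV = 80.879998
Price P = sum_t PV_t = 88.692622
Convexity numerator sum_t t*(t + 1/m) * CF_t / (1+y/m)^(m*t + 2):
  t = 0.5000: term = 0.780120
  t = 1.0000: term = 2.252512
  t = 1.5000: term = 4.335923
  t = 2.0000: term = 6.955282
  t = 2.5000: term = 10.041312
  t = 3.0000: term = 786.682223
Convexity = (1/P) * sum = 811.047373 / 88.692622 = 9.144474


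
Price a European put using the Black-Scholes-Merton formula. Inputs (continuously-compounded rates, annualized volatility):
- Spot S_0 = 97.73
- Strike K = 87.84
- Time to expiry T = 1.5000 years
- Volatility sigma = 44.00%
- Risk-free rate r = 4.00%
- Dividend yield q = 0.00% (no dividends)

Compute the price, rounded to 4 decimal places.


Answer: Price = 12.5479

Derivation:
d1 = (ln(S/K) + (r - q + 0.5*sigma^2) * T) / (sigma * sqrt(T)) = 0.57876914
d2 = d1 - sigma * sqrt(T) = 0.03988140
exp(-rT) = 0.94176453; exp(-qT) = 1.00000000
P = K * exp(-rT) * N(-d2) - S_0 * exp(-qT) * N(-d1)
N(-d1) = 0.28137248; N(-d2) = 0.48409384
P = 87.8400 * 0.94176453 * 0.48409384 - 97.7300 * 1.00000000 * 0.28137248 = 12.5479


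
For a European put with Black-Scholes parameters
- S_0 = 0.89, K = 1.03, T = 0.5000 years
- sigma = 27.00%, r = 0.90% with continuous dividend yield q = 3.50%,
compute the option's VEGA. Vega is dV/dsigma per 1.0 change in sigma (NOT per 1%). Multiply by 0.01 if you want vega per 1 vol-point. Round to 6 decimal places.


Answer: Vega = 0.187918

Derivation:
d1 = -0.7378403577; d2 = -0.9287591886
phi(d1) = 0.3038738199; exp(-qT) = 0.9826522357; exp(-rT) = 0.9955101098
Vega = S * exp(-qT) * phi(d1) * sqrt(T) = 0.8900 * 0.9826522357 * 0.3038738199 * 0.7071067812 = 0.187918


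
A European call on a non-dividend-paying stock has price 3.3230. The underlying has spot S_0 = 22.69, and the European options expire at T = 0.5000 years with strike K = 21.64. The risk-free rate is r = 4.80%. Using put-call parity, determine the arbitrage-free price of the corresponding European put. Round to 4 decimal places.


Answer: Put price = 1.7598

Derivation:
Put-call parity: C - P = S_0 * exp(-qT) - K * exp(-rT).
S_0 * exp(-qT) = 22.6900 * 1.00000000 = 22.69000000
K * exp(-rT) = 21.6400 * 0.97628571 = 21.12682276
P = C - S*exp(-qT) + K*exp(-rT)
P = 3.3230 - 22.69000000 + 21.12682276 = 1.7598


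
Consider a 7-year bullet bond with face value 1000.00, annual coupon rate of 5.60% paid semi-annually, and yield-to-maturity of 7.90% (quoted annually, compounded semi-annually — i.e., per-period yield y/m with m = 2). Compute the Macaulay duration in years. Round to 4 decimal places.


Answer: Macaulay duration = 5.7959 years

Derivation:
Coupon per period c = face * coupon_rate / m = 28.000000
Periods per year m = 2; per-period yield y/m = 0.039500
Number of cashflows N = 14
Cashflows (t years, CF_t, discount factor 1/(1+y/m)^(m*t), PV):
  t = 0.5000: CF_t = 28.000000, DF = 0.962001, PV = 26.936027
  t = 1.0000: CF_t = 28.000000, DF = 0.925446, PV = 25.912484
  t = 1.5000: CF_t = 28.000000, DF = 0.890280, PV = 24.927834
  t = 2.0000: CF_t = 28.000000, DF = 0.856450, PV = 23.980601
  t = 2.5000: CF_t = 28.000000, DF = 0.823906, PV = 23.069361
  t = 3.0000: CF_t = 28.000000, DF = 0.792598, PV = 22.192747
  t = 3.5000: CF_t = 28.000000, DF = 0.762480, PV = 21.349444
  t = 4.0000: CF_t = 28.000000, DF = 0.733507, PV = 20.538186
  t = 4.5000: CF_t = 28.000000, DF = 0.705634, PV = 19.757755
  t = 5.0000: CF_t = 28.000000, DF = 0.678821, PV = 19.006979
  t = 5.5000: CF_t = 28.000000, DF = 0.653026, PV = 18.284732
  t = 6.0000: CF_t = 28.000000, DF = 0.628212, PV = 17.589930
  t = 6.5000: CF_t = 28.000000, DF = 0.604340, PV = 16.921529
  t = 7.0000: CF_t = 1028.000000, DF = 0.581376, PV = 597.654513
Price P = sum_t PV_t = 878.122122
Macaulay numerator sum_t t * PV_t:
  t * PV_t at t = 0.5000: 13.468013
  t * PV_t at t = 1.0000: 25.912484
  t * PV_t at t = 1.5000: 37.391752
  t * PV_t at t = 2.0000: 47.961201
  t * PV_t at t = 2.5000: 57.673402
  t * PV_t at t = 3.0000: 66.578242
  t * PV_t at t = 3.5000: 74.723055
  t * PV_t at t = 4.0000: 82.152744
  t * PV_t at t = 4.5000: 88.909896
  t * PV_t at t = 5.0000: 95.034895
  t * PV_t at t = 5.5000: 100.566026
  t * PV_t at t = 6.0000: 105.539579
  t * PV_t at t = 6.5000: 109.989941
  t * PV_t at t = 7.0000: 4183.581591
Macaulay duration D = (sum_t t * PV_t) / P = 5089.482822 / 878.122122 = 5.795871


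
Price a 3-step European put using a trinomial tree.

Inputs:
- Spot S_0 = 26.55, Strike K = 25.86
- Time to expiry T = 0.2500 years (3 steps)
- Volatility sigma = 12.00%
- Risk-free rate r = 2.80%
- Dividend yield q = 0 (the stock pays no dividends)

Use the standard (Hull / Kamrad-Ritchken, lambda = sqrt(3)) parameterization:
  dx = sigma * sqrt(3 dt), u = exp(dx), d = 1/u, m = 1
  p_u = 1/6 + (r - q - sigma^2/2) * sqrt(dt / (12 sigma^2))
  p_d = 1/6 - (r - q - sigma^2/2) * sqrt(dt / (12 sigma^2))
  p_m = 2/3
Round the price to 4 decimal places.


Answer: Price = V(0,0) = 0.3026

Derivation:
dt = T/N = 0.083333; dx = sigma*sqrt(3*dt) = 0.060000
u = exp(dx) = 1.061837; d = 1/u = 0.941765
p_u = 0.181111, p_m = 0.666667, p_d = 0.152222
Discount per step: exp(-r*dt) = 0.997669
Stock lattice S(k, j) with j the centered position index:
  k=0: S(0,+0) = 26.5500
  k=1: S(1,-1) = 25.0038; S(1,+0) = 26.5500; S(1,+1) = 28.1918
  k=2: S(2,-2) = 23.5477; S(2,-1) = 25.0038; S(2,+0) = 26.5500; S(2,+1) = 28.1918; S(2,+2) = 29.9350
  k=3: S(3,-3) = 22.1764; S(3,-2) = 23.5477; S(3,-1) = 25.0038; S(3,+0) = 26.5500; S(3,+1) = 28.1918; S(3,+2) = 29.9350; S(3,+3) = 31.7861
Terminal payoffs V(N, j) = max(K - S_T, 0):
  V(3,-3) = 3.683576; V(3,-2) = 2.312262; V(3,-1) = 0.856152; V(3,+0) = 0.000000; V(3,+1) = 0.000000; V(3,+2) = 0.000000; V(3,+3) = 0.000000
Backward induction: V(k, j) = exp(-r*dt) * [p_u * V(k+1, j+1) + p_m * V(k+1, j) + p_d * V(k+1, j-1)]
  V(2,-2) = exp(-r*dt) * [p_u*0.856152 + p_m*2.312262 + p_d*3.683576] = 2.252028
  V(2,-1) = exp(-r*dt) * [p_u*0.000000 + p_m*0.856152 + p_d*2.312262] = 0.920595
  V(2,+0) = exp(-r*dt) * [p_u*0.000000 + p_m*0.000000 + p_d*0.856152] = 0.130022
  V(2,+1) = exp(-r*dt) * [p_u*0.000000 + p_m*0.000000 + p_d*0.000000] = 0.000000
  V(2,+2) = exp(-r*dt) * [p_u*0.000000 + p_m*0.000000 + p_d*0.000000] = 0.000000
  V(1,-1) = exp(-r*dt) * [p_u*0.130022 + p_m*0.920595 + p_d*2.252028] = 0.977803
  V(1,+0) = exp(-r*dt) * [p_u*0.000000 + p_m*0.130022 + p_d*0.920595] = 0.226287
  V(1,+1) = exp(-r*dt) * [p_u*0.000000 + p_m*0.000000 + p_d*0.130022] = 0.019746
  V(0,+0) = exp(-r*dt) * [p_u*0.019746 + p_m*0.226287 + p_d*0.977803] = 0.302571


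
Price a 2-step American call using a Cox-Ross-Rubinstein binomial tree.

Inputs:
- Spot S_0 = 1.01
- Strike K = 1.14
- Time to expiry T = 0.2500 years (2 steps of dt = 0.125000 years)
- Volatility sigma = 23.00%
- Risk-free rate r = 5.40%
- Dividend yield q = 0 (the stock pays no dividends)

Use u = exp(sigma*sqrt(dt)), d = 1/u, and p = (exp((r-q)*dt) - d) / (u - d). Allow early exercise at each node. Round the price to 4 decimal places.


Answer: Price = V(0,0) = 0.0130

Derivation:
dt = T/N = 0.125000
u = exp(sigma*sqrt(dt)) = 1.084715; d = 1/u = 0.921901
p = (exp((r-q)*dt) - d) / (u - d) = 0.521281
Discount per step: exp(-r*dt) = 0.993273
Stock lattice S(k, i) with i counting down-moves:
  k=0: S(0,0) = 1.0100
  k=1: S(1,0) = 1.0956; S(1,1) = 0.9311
  k=2: S(2,0) = 1.1884; S(2,1) = 1.0100; S(2,2) = 0.8584
Terminal payoffs V(N, i) = max(S_T - K, 0):
  V(2,0) = 0.048373; V(2,1) = 0.000000; V(2,2) = 0.000000
Backward induction: V(k, i) = exp(-r*dt) * [p * V(k+1, i) + (1-p) * V(k+1, i+1)]; then take max(V_cont, immediate exercise) for American.
  V(1,0) = exp(-r*dt) * [p*0.048373 + (1-p)*0.000000] = 0.025046; exercise = 0.000000; V(1,0) = max -> 0.025046
  V(1,1) = exp(-r*dt) * [p*0.000000 + (1-p)*0.000000] = 0.000000; exercise = 0.000000; V(1,1) = max -> 0.000000
  V(0,0) = exp(-r*dt) * [p*0.025046 + (1-p)*0.000000] = 0.012968; exercise = 0.000000; V(0,0) = max -> 0.012968


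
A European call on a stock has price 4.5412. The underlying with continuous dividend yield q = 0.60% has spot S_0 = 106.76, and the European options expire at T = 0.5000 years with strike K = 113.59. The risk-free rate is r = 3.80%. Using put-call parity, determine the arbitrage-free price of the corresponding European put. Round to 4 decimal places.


Put-call parity: C - P = S_0 * exp(-qT) - K * exp(-rT).
S_0 * exp(-qT) = 106.7600 * 0.99700450 = 106.44019994
K * exp(-rT) = 113.5900 * 0.98117936 = 111.45216376
P = C - S*exp(-qT) + K*exp(-rT)
P = 4.5412 - 106.44019994 + 111.45216376 = 9.5532

Answer: Put price = 9.5532


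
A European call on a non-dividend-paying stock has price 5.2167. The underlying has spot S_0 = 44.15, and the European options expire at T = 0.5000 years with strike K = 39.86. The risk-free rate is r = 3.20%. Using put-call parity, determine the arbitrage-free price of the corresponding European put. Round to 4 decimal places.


Put-call parity: C - P = S_0 * exp(-qT) - K * exp(-rT).
S_0 * exp(-qT) = 44.1500 * 1.00000000 = 44.15000000
K * exp(-rT) = 39.8600 * 0.98412732 = 39.22731498
P = C - S*exp(-qT) + K*exp(-rT)
P = 5.2167 - 44.15000000 + 39.22731498 = 0.2940

Answer: Put price = 0.2940


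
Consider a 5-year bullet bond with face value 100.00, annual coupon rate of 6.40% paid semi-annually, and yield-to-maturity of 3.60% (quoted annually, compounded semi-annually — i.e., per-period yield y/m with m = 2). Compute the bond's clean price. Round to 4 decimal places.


Answer: Price = 112.7082

Derivation:
Coupon per period c = face * coupon_rate / m = 3.200000
Periods per year m = 2; per-period yield y/m = 0.018000
Number of cashflows N = 10
Cashflows (t years, CF_t, discount factor 1/(1+y/m)^(m*t), PV):
  t = 0.5000: CF_t = 3.200000, DF = 0.982318, PV = 3.143418
  t = 1.0000: CF_t = 3.200000, DF = 0.964949, PV = 3.087837
  t = 1.5000: CF_t = 3.200000, DF = 0.947887, PV = 3.033239
  t = 2.0000: CF_t = 3.200000, DF = 0.931127, PV = 2.979606
  t = 2.5000: CF_t = 3.200000, DF = 0.914663, PV = 2.926922
  t = 3.0000: CF_t = 3.200000, DF = 0.898490, PV = 2.875169
  t = 3.5000: CF_t = 3.200000, DF = 0.882603, PV = 2.824331
  t = 4.0000: CF_t = 3.200000, DF = 0.866997, PV = 2.774392
  t = 4.5000: CF_t = 3.200000, DF = 0.851667, PV = 2.725336
  t = 5.0000: CF_t = 103.200000, DF = 0.836608, PV = 86.337987
Price P = sum_t PV_t = 112.708236


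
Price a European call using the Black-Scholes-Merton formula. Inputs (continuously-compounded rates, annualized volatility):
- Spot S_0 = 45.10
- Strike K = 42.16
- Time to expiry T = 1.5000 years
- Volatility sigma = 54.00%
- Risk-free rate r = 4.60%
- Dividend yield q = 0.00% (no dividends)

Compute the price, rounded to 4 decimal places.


d1 = (ln(S/K) + (r - q + 0.5*sigma^2) * T) / (sigma * sqrt(T)) = 0.53693774
d2 = d1 - sigma * sqrt(T) = -0.12442449
exp(-rT) = 0.93332668; exp(-qT) = 1.00000000
C = S_0 * exp(-qT) * N(d1) - K * exp(-rT) * N(d2)
N(d1) = 0.70434469; N(d2) = 0.45048959
C = 45.1000 * 1.00000000 * 0.70434469 - 42.1600 * 0.93332668 * 0.45048959 = 14.0396

Answer: Price = 14.0396


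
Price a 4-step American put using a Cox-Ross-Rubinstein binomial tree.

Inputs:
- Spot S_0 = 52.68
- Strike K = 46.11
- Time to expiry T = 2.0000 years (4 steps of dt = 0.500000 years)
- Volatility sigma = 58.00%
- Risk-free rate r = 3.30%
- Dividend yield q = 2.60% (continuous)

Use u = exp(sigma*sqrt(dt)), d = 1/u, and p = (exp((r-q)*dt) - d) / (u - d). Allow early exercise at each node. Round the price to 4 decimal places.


dt = T/N = 0.500000
u = exp(sigma*sqrt(dt)) = 1.507002; d = 1/u = 0.663569
p = (exp((r-q)*dt) - d) / (u - d) = 0.403040
Discount per step: exp(-r*dt) = 0.983635
Stock lattice S(k, i) with i counting down-moves:
  k=0: S(0,0) = 52.6800
  k=1: S(1,0) = 79.3888; S(1,1) = 34.9568
  k=2: S(2,0) = 119.6391; S(2,1) = 52.6800; S(2,2) = 23.1963
  k=3: S(3,0) = 180.2963; S(3,1) = 79.3888; S(3,2) = 34.9568; S(3,3) = 15.3923
  k=4: S(4,0) = 271.7068; S(4,1) = 119.6391; S(4,2) = 52.6800; S(4,3) = 23.1963; S(4,4) = 10.2139
Terminal payoffs V(N, i) = max(K - S_T, 0):
  V(4,0) = 0.000000; V(4,1) = 0.000000; V(4,2) = 0.000000; V(4,3) = 22.913718; V(4,4) = 35.896114
Backward induction: V(k, i) = exp(-r*dt) * [p * V(k+1, i) + (1-p) * V(k+1, i+1)]; then take max(V_cont, immediate exercise) for American.
  V(3,0) = exp(-r*dt) * [p*0.000000 + (1-p)*0.000000] = 0.000000; exercise = 0.000000; V(3,0) = max -> 0.000000
  V(3,1) = exp(-r*dt) * [p*0.000000 + (1-p)*0.000000] = 0.000000; exercise = 0.000000; V(3,1) = max -> 0.000000
  V(3,2) = exp(-r*dt) * [p*0.000000 + (1-p)*22.913718] = 13.454731; exercise = 11.153167; V(3,2) = max -> 13.454731
  V(3,3) = exp(-r*dt) * [p*22.913718 + (1-p)*35.896114] = 30.161891; exercise = 30.717659; V(3,3) = max -> 30.717659
  V(2,0) = exp(-r*dt) * [p*0.000000 + (1-p)*0.000000] = 0.000000; exercise = 0.000000; V(2,0) = max -> 0.000000
  V(2,1) = exp(-r*dt) * [p*0.000000 + (1-p)*13.454731] = 7.900499; exercise = 0.000000; V(2,1) = max -> 7.900499
  V(2,2) = exp(-r*dt) * [p*13.454731 + (1-p)*30.717659] = 23.371187; exercise = 22.913718; V(2,2) = max -> 23.371187
  V(1,0) = exp(-r*dt) * [p*0.000000 + (1-p)*7.900499] = 4.639103; exercise = 0.000000; V(1,0) = max -> 4.639103
  V(1,1) = exp(-r*dt) * [p*7.900499 + (1-p)*23.371187] = 16.855461; exercise = 11.153167; V(1,1) = max -> 16.855461
  V(0,0) = exp(-r*dt) * [p*4.639103 + (1-p)*16.855461] = 11.736522; exercise = 0.000000; V(0,0) = max -> 11.736522

Answer: Price = V(0,0) = 11.7365


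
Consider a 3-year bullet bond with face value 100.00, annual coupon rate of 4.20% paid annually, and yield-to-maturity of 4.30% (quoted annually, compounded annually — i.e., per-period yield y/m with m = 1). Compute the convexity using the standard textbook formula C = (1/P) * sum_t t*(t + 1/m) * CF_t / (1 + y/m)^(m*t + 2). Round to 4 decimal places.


Answer: Convexity = 10.4462

Derivation:
Coupon per period c = face * coupon_rate / m = 4.200000
Periods per year m = 1; per-period yield y/m = 0.043000
Number of cashflows N = 3
Cashflows (t years, CF_t, discount factor 1/(1+y/m)^(m*t), PV):
  t = 1.0000: CF_t = 4.200000, DF = 0.958773, PV = 4.026846
  t = 2.0000: CF_t = 4.200000, DF = 0.919245, PV = 3.860830
  t = 3.0000: CF_t = 104.200000, DF = 0.881347, PV = 91.836388
Price P = sum_t PV_t = 99.724063
Convexity numerator sum_t t*(t + 1/m) * CF_t / (1+y/m)^(m*t + 2):
  t = 1.0000: term = 7.403317
  t = 2.0000: term = 21.294297
  t = 3.0000: term = 1013.041934
Convexity = (1/P) * sum = 1041.739548 / 99.724063 = 10.446220


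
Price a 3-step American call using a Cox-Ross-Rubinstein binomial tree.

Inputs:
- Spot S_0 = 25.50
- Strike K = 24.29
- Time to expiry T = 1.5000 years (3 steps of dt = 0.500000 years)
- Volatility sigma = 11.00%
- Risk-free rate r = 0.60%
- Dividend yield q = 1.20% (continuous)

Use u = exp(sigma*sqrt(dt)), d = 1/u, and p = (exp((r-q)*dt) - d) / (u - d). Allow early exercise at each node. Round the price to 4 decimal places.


dt = T/N = 0.500000
u = exp(sigma*sqrt(dt)) = 1.080887; d = 1/u = 0.925166
p = (exp((r-q)*dt) - d) / (u - d) = 0.461328
Discount per step: exp(-r*dt) = 0.997004
Stock lattice S(k, i) with i counting down-moves:
  k=0: S(0,0) = 25.5000
  k=1: S(1,0) = 27.5626; S(1,1) = 23.5917
  k=2: S(2,0) = 29.7921; S(2,1) = 25.5000; S(2,2) = 21.8263
  k=3: S(3,0) = 32.2018; S(3,1) = 27.5626; S(3,2) = 23.5917; S(3,3) = 20.1929
Terminal payoffs V(N, i) = max(S_T - K, 0):
  V(3,0) = 7.911843; V(3,1) = 3.272611; V(3,2) = 0.000000; V(3,3) = 0.000000
Backward induction: V(k, i) = exp(-r*dt) * [p * V(k+1, i) + (1-p) * V(k+1, i+1)]; then take max(V_cont, immediate exercise) for American.
  V(2,0) = exp(-r*dt) * [p*7.911843 + (1-p)*3.272611] = 5.396604; exercise = 5.502061; V(2,0) = max -> 5.502061
  V(2,1) = exp(-r*dt) * [p*3.272611 + (1-p)*0.000000] = 1.505225; exercise = 1.210000; V(2,1) = max -> 1.505225
  V(2,2) = exp(-r*dt) * [p*0.000000 + (1-p)*0.000000] = 0.000000; exercise = 0.000000; V(2,2) = max -> 0.000000
  V(1,0) = exp(-r*dt) * [p*5.502061 + (1-p)*1.505225] = 3.339045; exercise = 3.272611; V(1,0) = max -> 3.339045
  V(1,1) = exp(-r*dt) * [p*1.505225 + (1-p)*0.000000] = 0.692322; exercise = 0.000000; V(1,1) = max -> 0.692322
  V(0,0) = exp(-r*dt) * [p*3.339045 + (1-p)*0.692322] = 1.907598; exercise = 1.210000; V(0,0) = max -> 1.907598

Answer: Price = V(0,0) = 1.9076
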